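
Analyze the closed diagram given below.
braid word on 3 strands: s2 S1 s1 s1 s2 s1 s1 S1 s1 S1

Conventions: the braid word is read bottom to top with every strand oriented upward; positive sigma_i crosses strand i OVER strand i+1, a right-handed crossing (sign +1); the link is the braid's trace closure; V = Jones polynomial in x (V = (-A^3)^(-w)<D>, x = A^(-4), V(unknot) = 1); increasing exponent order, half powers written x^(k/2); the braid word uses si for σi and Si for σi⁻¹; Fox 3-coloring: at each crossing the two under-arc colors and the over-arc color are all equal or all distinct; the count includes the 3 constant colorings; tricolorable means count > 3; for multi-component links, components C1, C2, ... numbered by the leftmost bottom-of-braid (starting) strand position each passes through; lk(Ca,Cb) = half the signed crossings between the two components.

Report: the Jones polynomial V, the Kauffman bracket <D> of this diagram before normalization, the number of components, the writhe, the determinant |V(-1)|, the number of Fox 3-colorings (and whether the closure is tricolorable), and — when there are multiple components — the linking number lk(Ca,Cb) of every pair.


V(x) = x + x^3 - x^4
bracket: -A^-4 + 1 + A^8, w = +4
1 component, writhe +4, over 10 crossings
det 3, colorings 9 of 3^10 — tricolorable
observation: |V(-1)| = 3: so tricolorable, since 3 divides 3


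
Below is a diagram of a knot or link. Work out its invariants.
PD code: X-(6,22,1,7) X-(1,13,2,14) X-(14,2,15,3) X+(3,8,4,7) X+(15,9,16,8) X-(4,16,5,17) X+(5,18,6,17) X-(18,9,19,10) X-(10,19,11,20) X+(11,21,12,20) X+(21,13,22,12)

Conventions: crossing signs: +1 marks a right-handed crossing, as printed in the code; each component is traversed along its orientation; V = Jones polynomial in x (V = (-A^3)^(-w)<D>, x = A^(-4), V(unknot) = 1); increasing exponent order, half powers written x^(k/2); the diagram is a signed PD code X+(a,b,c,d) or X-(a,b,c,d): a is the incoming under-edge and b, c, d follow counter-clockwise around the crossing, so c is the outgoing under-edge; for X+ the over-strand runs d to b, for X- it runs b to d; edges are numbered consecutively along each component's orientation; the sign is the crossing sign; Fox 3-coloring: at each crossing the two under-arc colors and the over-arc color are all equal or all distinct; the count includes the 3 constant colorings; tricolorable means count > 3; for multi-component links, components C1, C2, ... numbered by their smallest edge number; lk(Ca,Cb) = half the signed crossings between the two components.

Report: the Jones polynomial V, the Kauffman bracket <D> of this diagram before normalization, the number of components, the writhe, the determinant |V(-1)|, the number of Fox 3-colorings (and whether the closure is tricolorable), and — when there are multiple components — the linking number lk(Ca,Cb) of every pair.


V = -x^(-5/2) - x^(-1/2)
<D> = A^-1 + A^7 (w = -1)
2 components over 11 crossings, w = -1
lk(C1,C2): -1
3 Fox colorings among 3^11, |V(-1)| = 2: not tricolorable
why: span 2 respects span(V) <= c + mu - 1 = 12 for this 2-component diagram


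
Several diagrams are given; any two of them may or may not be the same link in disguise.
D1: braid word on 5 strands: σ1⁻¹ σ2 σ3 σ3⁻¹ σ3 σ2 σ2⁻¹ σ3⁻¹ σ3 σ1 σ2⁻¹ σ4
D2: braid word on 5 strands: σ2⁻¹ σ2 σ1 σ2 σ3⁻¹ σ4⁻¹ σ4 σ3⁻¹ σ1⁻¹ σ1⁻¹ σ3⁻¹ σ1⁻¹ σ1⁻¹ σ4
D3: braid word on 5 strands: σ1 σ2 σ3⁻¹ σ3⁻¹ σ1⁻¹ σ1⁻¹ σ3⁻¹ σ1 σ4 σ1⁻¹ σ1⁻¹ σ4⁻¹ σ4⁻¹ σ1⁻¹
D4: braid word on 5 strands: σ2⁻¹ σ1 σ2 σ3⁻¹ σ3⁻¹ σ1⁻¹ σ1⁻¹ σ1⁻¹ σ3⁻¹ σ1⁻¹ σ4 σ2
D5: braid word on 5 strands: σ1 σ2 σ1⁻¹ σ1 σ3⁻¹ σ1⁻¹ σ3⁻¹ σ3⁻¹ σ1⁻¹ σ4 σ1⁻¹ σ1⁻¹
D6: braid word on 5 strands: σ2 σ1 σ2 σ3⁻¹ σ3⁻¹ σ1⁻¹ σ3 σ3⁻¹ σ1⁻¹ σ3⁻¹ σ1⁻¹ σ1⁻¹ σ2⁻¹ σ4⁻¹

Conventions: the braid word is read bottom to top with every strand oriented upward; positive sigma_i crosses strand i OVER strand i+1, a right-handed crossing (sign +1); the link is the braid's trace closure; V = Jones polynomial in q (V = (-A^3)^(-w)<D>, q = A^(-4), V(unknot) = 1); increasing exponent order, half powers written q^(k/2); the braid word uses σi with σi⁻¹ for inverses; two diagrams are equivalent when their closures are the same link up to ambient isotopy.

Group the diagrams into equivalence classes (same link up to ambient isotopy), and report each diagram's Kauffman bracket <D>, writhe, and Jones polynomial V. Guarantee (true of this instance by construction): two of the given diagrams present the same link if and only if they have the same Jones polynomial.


equivalence classes: {D1} | {D2, D3, D4, D5, D6}
D1 (bracket A^6; 12 crossings at w = +2): V = 1
V(D2) = q^-8 - 2q^-7 + q^-6 - 2q^-5 + 2q^-4 + q^-2  [14 crossings, <D> = A^-4 + 2A^4 - 2A^8 + A^12 - 2A^16 + A^20, w = -4]
D3 (bracket A^-10 + 2A^-2 - 2A^2 + A^6 - 2A^10 + A^14; 14 crossings at w = -6): V = q^-8 - 2q^-7 + q^-6 - 2q^-5 + 2q^-4 + q^-2
V(D4) = q^-8 - 2q^-7 + q^-6 - 2q^-5 + 2q^-4 + q^-2  (w -4, c 12, <D> = A^-4 + 2A^4 - 2A^8 + A^12 - 2A^16 + A^20)
D5 (bracket A^-4 + 2A^4 - 2A^8 + A^12 - 2A^16 + A^20; 12 crossings at w = -4): V = q^-8 - 2q^-7 + q^-6 - 2q^-5 + 2q^-4 + q^-2
V(D6) = q^-8 - 2q^-7 + q^-6 - 2q^-5 + 2q^-4 + q^-2  (w -6, c 14, <D> = A^-10 + 2A^-2 - 2A^2 + A^6 - 2A^10 + A^14)
observation: comparing 6 Jones polynomials yields 2 groups


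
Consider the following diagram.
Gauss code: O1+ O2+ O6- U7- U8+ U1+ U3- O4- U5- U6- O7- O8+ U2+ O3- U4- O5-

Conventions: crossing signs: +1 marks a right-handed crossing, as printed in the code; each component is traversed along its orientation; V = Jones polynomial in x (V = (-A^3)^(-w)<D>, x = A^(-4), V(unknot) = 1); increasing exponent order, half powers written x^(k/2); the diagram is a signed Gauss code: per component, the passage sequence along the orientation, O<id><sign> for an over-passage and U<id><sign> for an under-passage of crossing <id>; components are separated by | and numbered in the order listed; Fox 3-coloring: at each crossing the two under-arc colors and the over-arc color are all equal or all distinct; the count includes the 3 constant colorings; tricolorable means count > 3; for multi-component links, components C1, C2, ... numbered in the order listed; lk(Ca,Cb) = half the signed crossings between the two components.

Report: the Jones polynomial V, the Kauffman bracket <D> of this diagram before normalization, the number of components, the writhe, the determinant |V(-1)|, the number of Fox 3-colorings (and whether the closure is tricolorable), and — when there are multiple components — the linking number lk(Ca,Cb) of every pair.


V(x) = -x^-4 + x^-3 + x^-1
bracket: A^-2 + A^6 - A^10, w = -2
1 component, writhe -2, over 8 crossings
det 3, colorings 9 of 3^8 — tricolorable
observation: V spans 3 powers of x: at least 3 crossings in any diagram


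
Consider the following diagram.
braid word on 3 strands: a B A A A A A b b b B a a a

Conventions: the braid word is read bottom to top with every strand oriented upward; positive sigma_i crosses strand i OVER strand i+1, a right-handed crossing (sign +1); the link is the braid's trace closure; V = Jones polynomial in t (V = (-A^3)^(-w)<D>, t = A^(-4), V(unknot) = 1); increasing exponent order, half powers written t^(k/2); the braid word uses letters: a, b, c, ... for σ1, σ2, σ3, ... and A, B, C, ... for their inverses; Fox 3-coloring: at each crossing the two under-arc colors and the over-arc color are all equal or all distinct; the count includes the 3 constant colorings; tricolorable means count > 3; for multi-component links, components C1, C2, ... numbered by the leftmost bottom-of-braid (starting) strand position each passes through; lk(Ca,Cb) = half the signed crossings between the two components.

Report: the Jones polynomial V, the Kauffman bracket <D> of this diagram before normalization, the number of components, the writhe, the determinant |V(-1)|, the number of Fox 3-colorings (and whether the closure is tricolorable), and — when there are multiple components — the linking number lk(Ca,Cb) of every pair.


V(t) = -t^-5 + 2t^-4 - 3t^-3 + 5t^-2 - 6t^-1 + 7 - 6t + 5t^2 - 3t^3 + 2t^4 - t^5
bracket: -A^-20 + 2A^-16 - 3A^-12 + 5A^-8 - 6A^-4 + 7 - 6A^4 + 5A^8 - 3A^12 + 2A^16 - A^20, w = 0
1 component, writhe 0, over 14 crossings
det 41, colorings 3 of 3^14 — not tricolorable
observation: w = 0 (over 14 crossings) is diagram-only; (-A^3)^(0) removes it from V


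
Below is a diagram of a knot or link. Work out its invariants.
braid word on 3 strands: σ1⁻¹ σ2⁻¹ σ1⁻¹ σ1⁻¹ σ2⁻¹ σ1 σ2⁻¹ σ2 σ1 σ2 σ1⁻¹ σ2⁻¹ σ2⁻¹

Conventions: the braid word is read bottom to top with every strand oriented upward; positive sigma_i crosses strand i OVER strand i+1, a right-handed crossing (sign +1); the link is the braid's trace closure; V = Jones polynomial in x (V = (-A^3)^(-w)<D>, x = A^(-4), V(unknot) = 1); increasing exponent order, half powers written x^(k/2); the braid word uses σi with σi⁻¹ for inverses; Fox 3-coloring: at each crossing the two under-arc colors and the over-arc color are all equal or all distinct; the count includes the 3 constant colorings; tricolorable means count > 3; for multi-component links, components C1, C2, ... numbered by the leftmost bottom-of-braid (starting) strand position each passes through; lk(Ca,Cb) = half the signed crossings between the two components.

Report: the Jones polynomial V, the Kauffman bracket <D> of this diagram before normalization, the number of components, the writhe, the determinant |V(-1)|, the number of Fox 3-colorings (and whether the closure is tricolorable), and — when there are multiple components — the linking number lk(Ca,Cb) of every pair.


V(x) = -x^(-15/2) + 2x^(-13/2) - 2x^(-11/2) + 2x^(-9/2) - 3x^(-7/2) + x^(-5/2) - x^(-3/2)
bracket: A^-9 - A^-5 + 3A^-1 - 2A^3 + 2A^7 - 2A^11 + A^15, w = -5
2 components, writhe -5, over 13 crossings
lk(C1,C2) = -2
det 12, colorings 9 of 3^13 — tricolorable
observation: w = -5 (over 13 crossings) is diagram-only; (-A^3)^(5) removes it from V


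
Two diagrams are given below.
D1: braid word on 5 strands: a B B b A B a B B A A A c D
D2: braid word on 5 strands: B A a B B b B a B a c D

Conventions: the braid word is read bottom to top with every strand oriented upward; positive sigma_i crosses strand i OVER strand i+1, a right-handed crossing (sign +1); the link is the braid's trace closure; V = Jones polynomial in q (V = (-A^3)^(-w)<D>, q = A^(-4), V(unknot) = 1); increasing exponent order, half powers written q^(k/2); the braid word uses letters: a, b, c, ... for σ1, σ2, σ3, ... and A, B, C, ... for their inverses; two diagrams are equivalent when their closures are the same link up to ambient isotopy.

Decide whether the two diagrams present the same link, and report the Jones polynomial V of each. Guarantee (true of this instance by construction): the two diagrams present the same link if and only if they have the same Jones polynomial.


same link: no
V(D1) = q^-8 - 2q^-7 + q^-6 - 2q^-5 + 2q^-4 + q^-2  [14 crossings, <D> = A^-10 + 2A^-2 - 2A^2 + A^6 - 2A^10 + A^14, w = -6]
V(D2) = q^-5 - 2q^-4 + 2q^-3 - 2q^-2 + 2q^-1 - 1 + q  (w -2, c 12, <D> = A^-10 - A^-6 + 2A^-2 - 2A^2 + 2A^6 - 2A^10 + A^14)
note: 2 values of V(q) split the 2 diagrams


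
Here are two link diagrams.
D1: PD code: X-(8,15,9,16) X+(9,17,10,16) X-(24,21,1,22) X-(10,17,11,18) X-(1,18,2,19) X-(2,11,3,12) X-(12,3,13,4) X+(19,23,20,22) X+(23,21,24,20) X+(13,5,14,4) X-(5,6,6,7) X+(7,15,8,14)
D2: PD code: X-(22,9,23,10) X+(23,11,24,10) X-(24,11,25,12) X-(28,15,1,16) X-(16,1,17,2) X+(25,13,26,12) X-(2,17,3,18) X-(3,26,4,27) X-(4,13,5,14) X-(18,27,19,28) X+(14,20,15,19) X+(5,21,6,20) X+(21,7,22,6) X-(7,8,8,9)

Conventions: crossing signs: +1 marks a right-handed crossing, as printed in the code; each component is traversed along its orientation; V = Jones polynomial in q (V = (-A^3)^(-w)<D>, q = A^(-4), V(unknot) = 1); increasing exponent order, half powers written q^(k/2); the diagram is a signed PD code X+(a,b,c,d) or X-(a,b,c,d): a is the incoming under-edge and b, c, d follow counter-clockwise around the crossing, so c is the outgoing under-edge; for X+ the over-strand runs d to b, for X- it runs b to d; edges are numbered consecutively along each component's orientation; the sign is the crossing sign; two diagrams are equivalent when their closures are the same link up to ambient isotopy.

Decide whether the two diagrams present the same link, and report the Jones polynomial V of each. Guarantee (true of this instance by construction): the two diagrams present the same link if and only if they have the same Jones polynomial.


equivalent: no
D1 (bracket A^-6; 12 crossings at w = -2): V = 1
V(D2) = q^-5 - 2q^-4 + 2q^-3 - 2q^-2 + 2q^-1 - 1 + q  [14 crossings, <D> = A^-16 - A^-12 + 2A^-8 - 2A^-4 + 2 - 2A^4 + A^8, w = -4]
observation: comparing 2 Jones polynomials yields 2 groups


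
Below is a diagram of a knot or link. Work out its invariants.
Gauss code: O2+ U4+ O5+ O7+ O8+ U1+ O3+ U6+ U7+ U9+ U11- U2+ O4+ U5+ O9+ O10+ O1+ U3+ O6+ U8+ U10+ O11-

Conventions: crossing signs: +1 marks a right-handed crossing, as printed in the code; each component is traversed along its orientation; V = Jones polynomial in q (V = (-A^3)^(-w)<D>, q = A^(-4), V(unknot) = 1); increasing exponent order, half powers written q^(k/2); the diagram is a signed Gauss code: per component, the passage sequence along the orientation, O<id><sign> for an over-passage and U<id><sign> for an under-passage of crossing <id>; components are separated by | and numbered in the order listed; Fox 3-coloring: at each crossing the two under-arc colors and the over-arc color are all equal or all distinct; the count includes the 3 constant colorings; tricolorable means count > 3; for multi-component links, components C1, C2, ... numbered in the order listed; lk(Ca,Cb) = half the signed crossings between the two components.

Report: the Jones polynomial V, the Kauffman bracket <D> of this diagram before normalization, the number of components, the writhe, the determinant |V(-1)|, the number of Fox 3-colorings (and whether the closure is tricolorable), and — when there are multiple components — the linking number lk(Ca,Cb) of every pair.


V(q) = q^3 + q^5 - q^6 + q^7 - q^8 + q^9 - q^10
bracket: A^-13 - A^-9 + A^-5 - A^-1 + A^3 - A^7 - A^15, w = +9
1 component, writhe +9, over 11 crossings
det 7, colorings 3 of 3^11 — not tricolorable
observation: det 7 = |V(-1)|; not divisible by 3, so not tricolorable


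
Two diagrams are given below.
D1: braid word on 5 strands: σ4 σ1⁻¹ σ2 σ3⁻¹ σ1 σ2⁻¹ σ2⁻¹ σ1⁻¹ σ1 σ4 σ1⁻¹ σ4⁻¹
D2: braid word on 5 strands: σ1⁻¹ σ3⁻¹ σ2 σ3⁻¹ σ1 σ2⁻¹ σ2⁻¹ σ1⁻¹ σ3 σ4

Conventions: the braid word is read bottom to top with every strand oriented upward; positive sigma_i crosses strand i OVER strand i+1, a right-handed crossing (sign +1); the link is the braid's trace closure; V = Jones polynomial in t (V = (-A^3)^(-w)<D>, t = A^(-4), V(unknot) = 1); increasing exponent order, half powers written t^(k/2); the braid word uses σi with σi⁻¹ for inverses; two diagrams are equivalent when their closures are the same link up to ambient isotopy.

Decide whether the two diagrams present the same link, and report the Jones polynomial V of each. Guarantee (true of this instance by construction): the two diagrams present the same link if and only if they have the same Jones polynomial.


equivalent: yes
V(D1) = -t^-4 + t^-3 + t^-1  (w -2, c 12, <D> = A^-2 + A^6 - A^10)
D2 (bracket A^-2 + A^6 - A^10; 10 crossings at w = -2): V = -t^-4 + t^-3 + t^-1
why: Markov moves rewrite D1 (12 crossings) into D2 (10)


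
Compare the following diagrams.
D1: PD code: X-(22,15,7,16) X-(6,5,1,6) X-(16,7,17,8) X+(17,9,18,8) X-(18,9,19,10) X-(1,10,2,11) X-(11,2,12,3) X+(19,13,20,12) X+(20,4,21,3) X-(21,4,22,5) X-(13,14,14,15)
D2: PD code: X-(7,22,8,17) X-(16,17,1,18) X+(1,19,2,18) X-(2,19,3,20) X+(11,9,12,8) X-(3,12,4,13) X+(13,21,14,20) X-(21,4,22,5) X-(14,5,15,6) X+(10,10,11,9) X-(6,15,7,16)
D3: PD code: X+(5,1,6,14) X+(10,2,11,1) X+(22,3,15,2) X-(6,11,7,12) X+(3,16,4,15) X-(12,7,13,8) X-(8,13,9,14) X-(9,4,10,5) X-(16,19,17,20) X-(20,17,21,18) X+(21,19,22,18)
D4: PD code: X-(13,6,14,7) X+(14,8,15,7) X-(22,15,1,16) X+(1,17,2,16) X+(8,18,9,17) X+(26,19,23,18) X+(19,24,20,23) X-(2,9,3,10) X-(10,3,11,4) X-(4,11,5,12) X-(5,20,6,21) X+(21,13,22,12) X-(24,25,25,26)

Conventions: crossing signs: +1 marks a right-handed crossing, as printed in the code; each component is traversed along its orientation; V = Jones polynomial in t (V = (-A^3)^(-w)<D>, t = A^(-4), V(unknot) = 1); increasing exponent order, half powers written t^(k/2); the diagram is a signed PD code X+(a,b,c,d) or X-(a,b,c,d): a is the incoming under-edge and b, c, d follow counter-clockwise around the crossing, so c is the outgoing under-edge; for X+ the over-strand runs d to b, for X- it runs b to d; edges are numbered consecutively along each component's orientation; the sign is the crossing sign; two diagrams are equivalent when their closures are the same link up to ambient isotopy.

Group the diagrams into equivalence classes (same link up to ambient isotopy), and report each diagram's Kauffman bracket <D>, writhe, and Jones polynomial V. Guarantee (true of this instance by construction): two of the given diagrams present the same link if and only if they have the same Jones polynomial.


grouping into links: {D1} | {D2} | {D3, D4}
V(D1) = -t^(-5/2) - t^(-1/2)  (w -5, c 11, <D> = A^-13 + A^-5)
D2 (bracket A^-3 + 2A^5 - A^9 + A^13 - A^17; 11 crossings at w = -3): V = t^(-13/2) - t^(-11/2) + t^(-9/2) - 2t^(-7/2) - t^(-3/2)
V(D3) = t^(-7/2) - t^(-5/2) + t^(-3/2) - 2t^(-1/2) - t^(3/2)  [11 crossings, <D> = A^-9 + 2A^-1 - A^3 + A^7 - A^11, w = -1]
D4 (bracket A^-9 + 2A^-1 - A^3 + A^7 - A^11; 13 crossings at w = -1): V = t^(-7/2) - t^(-5/2) + t^(-3/2) - 2t^(-1/2) - t^(3/2)
key observation: comparing 4 Jones polynomials yields 3 groups


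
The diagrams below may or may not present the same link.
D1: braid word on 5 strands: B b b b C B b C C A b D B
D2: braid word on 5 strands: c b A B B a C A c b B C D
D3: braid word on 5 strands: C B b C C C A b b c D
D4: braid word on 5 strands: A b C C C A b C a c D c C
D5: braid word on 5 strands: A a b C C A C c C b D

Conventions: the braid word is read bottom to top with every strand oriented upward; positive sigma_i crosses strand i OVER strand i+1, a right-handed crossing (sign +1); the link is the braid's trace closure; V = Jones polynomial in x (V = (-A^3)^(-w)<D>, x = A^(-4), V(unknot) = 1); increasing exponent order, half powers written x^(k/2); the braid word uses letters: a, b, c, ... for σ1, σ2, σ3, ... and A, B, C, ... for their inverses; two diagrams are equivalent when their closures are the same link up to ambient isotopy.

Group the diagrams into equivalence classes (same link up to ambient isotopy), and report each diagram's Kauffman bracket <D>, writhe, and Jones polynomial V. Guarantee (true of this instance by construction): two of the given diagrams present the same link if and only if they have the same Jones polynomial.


classes: {D1, D3, D4, D5} | {D2}
V(D1) = x^(-7/2) - x^(-5/2) + x^(-3/2) - 2x^(-1/2) - x^(3/2)  [13 crossings, <D> = A^-15 + 2A^-7 - A^-3 + A - A^5, w = -3]
V(D2) = -x^(-1/2) - x^(1/2)  (w -3, c 13, <D> = A^-11 + A^-7)
V(D3) = x^(-7/2) - x^(-5/2) + x^(-3/2) - 2x^(-1/2) - x^(3/2)  (w -3, c 11, <D> = A^-15 + 2A^-7 - A^-3 + A - A^5)
V(D4) = x^(-7/2) - x^(-5/2) + x^(-3/2) - 2x^(-1/2) - x^(3/2)  (w -3, c 13, <D> = A^-15 + 2A^-7 - A^-3 + A - A^5)
V(D5) = x^(-7/2) - x^(-5/2) + x^(-3/2) - 2x^(-1/2) - x^(3/2)  (w -3, c 11, <D> = A^-15 + 2A^-7 - A^-3 + A - A^5)
note: 2 classes among 5 diagrams; unequal V(x) rules out equality


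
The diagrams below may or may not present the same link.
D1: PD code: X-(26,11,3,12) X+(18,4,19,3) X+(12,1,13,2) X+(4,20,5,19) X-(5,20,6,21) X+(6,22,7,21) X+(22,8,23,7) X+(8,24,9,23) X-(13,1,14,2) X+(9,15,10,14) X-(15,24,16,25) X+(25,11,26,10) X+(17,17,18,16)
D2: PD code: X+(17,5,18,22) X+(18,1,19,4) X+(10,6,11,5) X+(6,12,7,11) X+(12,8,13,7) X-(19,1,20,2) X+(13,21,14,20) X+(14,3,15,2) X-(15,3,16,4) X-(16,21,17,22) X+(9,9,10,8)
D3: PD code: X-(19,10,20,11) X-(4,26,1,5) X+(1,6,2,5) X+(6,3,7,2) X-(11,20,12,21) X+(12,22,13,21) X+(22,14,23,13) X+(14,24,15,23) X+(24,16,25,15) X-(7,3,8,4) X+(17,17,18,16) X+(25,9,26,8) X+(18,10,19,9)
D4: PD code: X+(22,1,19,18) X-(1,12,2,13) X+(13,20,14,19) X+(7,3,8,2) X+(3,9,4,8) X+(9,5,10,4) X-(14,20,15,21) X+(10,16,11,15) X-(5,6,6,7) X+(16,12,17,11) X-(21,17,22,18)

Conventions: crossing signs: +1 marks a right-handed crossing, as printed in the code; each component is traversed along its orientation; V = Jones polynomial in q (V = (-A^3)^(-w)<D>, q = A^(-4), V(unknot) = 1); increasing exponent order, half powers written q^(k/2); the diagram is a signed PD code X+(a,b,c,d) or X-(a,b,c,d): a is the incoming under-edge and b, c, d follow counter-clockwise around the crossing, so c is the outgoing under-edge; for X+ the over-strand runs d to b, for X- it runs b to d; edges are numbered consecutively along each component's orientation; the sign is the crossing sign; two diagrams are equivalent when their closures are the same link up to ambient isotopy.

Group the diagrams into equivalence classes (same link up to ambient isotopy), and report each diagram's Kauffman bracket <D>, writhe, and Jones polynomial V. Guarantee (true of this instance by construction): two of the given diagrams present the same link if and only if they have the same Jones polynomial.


classes: {D1, D2, D3, D4}
V(D1) = -q^(1/2) - q^(3/2) - q^(5/2) + q^(9/2)  [13 crossings, <D> = -A^-3 + A^5 + A^9 + A^13, w = +5]
V(D2) = -q^(1/2) - q^(3/2) - q^(5/2) + q^(9/2)  [11 crossings, <D> = -A^-3 + A^5 + A^9 + A^13, w = +5]
V(D3) = -q^(1/2) - q^(3/2) - q^(5/2) + q^(9/2)  [13 crossings, <D> = -A^-3 + A^5 + A^9 + A^13, w = +5]
D4 (bracket -A^-9 + A^-1 + A^3 + A^7; 11 crossings at w = +3): V = -q^(1/2) - q^(3/2) - q^(5/2) + q^(9/2)
insight: one V(q) for all 4 diagrams — one class (guaranteed)


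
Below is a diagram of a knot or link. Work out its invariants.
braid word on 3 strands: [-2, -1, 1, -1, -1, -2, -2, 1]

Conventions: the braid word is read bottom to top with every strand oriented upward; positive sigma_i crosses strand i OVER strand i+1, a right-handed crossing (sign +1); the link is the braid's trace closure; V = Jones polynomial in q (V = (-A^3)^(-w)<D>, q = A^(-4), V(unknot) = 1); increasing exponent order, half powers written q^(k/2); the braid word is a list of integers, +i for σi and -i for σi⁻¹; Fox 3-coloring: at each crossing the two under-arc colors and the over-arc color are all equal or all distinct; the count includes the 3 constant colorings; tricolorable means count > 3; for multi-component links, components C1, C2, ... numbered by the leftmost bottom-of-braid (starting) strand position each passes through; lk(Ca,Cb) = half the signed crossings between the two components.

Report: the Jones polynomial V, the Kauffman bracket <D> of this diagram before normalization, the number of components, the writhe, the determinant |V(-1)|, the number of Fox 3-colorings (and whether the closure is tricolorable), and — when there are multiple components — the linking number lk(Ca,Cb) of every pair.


Jones polynomial: V(q) = -q^-6 + q^-5 - q^-4 + 2q^-3 - q^-2 + q^-1
<D> = A^-8 - A^-4 + 2 - A^4 + A^8 - A^12; writhe -4
components 1, writhe -4 (8 crossings)
3-colorings: 3 of 3^8, det 7 — not tricolorable
note: the span of V is 5, forcing >= 5 crossings in any diagram


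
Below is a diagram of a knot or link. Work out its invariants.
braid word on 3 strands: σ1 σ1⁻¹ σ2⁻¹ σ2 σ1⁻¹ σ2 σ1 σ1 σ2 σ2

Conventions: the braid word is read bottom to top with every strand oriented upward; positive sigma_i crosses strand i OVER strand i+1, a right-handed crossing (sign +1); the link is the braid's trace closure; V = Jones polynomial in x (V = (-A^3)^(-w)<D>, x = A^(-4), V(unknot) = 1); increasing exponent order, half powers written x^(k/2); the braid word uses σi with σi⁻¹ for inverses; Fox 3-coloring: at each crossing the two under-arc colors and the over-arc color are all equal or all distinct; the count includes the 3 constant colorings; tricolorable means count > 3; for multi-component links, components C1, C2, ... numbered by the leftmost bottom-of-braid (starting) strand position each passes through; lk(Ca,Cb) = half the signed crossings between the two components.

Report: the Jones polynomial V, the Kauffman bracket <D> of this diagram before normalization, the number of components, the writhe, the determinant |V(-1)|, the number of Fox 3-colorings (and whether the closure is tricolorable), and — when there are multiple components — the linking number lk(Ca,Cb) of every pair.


V(x) = x - x^2 + 2x^3 - x^4 + x^5 - x^6
bracket: -A^-12 + A^-8 - A^-4 + 2 - A^4 + A^8, w = +4
1 component, writhe +4, over 10 crossings
det 7, colorings 3 of 3^10 — not tricolorable
observation: V spans 5 powers of x: at least 5 crossings in any diagram


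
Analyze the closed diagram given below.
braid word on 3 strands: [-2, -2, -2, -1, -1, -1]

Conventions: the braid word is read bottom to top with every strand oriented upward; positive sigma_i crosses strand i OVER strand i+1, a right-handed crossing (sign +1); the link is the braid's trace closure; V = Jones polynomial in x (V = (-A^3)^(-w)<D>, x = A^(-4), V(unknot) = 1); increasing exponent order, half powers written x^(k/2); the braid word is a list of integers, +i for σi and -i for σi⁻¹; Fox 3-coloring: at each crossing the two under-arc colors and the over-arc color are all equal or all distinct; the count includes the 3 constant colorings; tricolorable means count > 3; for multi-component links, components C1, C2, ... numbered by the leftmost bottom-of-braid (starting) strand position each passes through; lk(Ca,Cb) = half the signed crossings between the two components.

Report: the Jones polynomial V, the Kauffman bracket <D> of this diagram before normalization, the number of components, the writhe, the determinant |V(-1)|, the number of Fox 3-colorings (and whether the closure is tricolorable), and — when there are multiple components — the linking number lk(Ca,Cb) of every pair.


V = x^-8 - 2x^-7 + x^-6 - 2x^-5 + 2x^-4 + x^-2
<D> = A^-10 + 2A^-2 - 2A^2 + A^6 - 2A^10 + A^14 (w = -6)
1 component over 6 crossings, w = -6
27 Fox colorings among 3^6, |V(-1)| = 9: tricolorable
why: det 9 = |V(-1)|; divisible by 3, so tricolorable


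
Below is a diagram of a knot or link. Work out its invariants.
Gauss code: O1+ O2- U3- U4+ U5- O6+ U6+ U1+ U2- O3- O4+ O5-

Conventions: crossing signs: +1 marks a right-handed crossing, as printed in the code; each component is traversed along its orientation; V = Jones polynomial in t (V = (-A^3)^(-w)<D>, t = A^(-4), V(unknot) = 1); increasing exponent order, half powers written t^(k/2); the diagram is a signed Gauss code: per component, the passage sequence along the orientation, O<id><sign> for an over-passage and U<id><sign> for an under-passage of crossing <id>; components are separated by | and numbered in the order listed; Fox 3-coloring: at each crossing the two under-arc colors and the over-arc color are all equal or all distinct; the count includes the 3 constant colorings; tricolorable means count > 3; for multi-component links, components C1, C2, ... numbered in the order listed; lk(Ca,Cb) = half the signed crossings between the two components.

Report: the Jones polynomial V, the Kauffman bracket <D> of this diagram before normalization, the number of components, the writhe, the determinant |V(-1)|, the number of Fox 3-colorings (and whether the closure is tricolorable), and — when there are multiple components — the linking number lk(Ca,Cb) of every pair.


Jones polynomial: V(t) = 1
<D> = 1; writhe 0
components 1, writhe 0 (6 crossings)
3-colorings: 3 of 3^6, det 1 — not tricolorable
note: w = 0 shifts under R1 moves; the (-A^3)^(0) factor cancels that in V


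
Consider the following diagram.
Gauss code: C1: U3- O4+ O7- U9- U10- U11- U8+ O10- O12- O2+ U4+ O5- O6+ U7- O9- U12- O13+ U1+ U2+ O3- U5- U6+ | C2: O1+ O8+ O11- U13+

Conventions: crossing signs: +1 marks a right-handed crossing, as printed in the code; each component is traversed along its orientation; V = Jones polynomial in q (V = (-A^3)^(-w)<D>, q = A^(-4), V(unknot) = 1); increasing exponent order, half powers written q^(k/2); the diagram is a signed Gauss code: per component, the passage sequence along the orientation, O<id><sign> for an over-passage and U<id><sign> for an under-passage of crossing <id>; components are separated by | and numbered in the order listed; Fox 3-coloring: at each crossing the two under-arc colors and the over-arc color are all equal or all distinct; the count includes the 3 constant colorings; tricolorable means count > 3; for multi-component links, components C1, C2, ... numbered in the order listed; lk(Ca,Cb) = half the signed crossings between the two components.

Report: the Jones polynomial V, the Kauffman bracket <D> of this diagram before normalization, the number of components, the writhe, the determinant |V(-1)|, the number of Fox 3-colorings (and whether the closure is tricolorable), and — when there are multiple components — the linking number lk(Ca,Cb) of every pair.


Jones polynomial: V(q) = -q^(1/2) - q^(5/2)
<D> = A^-13 + A^-5; writhe -1
components 2, writhe -1 (13 crossings)
linking number lk(C1,C2) = +1
3-colorings: 3 of 3^13, det 2 — not tricolorable
note: summing lk over 1 pair gives +1


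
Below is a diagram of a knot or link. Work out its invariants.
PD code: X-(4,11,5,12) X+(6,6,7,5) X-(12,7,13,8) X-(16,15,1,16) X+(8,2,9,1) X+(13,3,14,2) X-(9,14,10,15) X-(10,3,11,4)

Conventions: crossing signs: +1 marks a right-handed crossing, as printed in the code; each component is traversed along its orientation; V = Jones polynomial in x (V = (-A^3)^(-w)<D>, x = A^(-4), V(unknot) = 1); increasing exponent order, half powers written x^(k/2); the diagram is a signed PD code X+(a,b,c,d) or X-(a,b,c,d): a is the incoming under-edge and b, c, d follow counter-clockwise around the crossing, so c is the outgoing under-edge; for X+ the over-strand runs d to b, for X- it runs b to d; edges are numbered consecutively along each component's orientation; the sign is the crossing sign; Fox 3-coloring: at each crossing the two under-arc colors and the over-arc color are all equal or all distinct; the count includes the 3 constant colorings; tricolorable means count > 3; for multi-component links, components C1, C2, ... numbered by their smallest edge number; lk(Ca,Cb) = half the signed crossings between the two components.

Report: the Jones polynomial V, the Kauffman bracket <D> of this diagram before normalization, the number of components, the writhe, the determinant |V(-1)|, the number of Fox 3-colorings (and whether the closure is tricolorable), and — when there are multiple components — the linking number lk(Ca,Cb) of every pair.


V(x) = -x^-4 + x^-3 + x^-1
bracket: A^-2 + A^6 - A^10, w = -2
1 component, writhe -2, over 8 crossings
det 3, colorings 9 of 3^8 — tricolorable
observation: V spans 3 powers of x: at least 3 crossings in any diagram


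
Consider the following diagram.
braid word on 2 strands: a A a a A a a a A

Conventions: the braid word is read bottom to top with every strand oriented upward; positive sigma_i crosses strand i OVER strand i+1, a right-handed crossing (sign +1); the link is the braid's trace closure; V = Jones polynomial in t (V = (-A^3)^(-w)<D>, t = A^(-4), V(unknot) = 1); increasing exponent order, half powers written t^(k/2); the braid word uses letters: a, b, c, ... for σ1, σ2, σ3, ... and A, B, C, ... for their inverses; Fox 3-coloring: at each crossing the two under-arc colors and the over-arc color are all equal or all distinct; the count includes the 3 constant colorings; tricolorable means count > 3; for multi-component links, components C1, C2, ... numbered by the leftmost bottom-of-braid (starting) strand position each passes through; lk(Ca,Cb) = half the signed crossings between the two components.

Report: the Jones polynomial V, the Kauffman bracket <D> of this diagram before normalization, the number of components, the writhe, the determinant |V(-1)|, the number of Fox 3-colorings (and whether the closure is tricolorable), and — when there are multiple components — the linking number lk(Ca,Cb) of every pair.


V(t) = t + t^3 - t^4
bracket: A^-7 - A^-3 - A^5, w = +3
1 component, writhe +3, over 9 crossings
det 3, colorings 9 of 3^9 — tricolorable
observation: free reduction leaves σ1 σ1 σ1 of the original 9 letters


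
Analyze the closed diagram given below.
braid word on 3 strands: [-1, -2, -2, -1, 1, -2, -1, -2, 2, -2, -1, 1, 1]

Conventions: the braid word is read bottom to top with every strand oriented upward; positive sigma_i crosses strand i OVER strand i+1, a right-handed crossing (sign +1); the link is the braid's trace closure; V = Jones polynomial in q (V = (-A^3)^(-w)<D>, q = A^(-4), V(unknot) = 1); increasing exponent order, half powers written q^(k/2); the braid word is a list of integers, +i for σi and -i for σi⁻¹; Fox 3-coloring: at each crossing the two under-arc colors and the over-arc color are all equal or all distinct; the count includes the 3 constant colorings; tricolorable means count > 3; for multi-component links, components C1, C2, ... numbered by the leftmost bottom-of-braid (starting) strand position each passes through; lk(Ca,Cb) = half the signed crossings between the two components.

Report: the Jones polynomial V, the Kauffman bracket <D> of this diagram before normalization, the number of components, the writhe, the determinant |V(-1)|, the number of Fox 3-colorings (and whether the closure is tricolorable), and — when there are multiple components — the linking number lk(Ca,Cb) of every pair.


V(q) = -q^(-11/2) + q^(-9/2) - q^(-7/2) - q^(-3/2)
bracket: A^-9 + A^-1 - A^3 + A^7, w = -5
2 components, writhe -5, over 13 crossings
lk(C1,C2) = -2
det 4, colorings 3 of 3^13 — not tricolorable
observation: span 4 respects span(V) <= c + mu - 1 = 14 for this 2-component diagram


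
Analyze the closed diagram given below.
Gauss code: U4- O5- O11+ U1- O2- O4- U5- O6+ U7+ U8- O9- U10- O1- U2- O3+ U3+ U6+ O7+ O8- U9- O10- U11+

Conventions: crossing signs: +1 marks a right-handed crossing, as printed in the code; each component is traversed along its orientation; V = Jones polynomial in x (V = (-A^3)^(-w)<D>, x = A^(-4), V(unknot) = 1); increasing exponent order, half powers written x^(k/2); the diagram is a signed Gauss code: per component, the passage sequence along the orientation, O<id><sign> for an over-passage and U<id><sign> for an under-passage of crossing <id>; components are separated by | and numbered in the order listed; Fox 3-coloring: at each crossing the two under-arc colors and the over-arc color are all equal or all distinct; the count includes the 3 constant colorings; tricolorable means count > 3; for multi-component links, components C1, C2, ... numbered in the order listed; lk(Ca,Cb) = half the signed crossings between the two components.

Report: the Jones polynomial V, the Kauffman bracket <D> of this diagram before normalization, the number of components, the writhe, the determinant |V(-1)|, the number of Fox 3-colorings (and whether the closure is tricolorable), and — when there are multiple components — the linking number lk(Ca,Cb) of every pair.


Jones polynomial: V(x) = -x^-6 + x^-5 - x^-4 + 2x^-3 - x^-2 + x^-1
<D> = -A^-5 + A^-1 - 2A^3 + A^7 - A^11 + A^15; writhe -3
components 1, writhe -3 (11 crossings)
3-colorings: 3 of 3^11, det 7 — not tricolorable
note: det 7 = |V(-1)|; not divisible by 3, so not tricolorable


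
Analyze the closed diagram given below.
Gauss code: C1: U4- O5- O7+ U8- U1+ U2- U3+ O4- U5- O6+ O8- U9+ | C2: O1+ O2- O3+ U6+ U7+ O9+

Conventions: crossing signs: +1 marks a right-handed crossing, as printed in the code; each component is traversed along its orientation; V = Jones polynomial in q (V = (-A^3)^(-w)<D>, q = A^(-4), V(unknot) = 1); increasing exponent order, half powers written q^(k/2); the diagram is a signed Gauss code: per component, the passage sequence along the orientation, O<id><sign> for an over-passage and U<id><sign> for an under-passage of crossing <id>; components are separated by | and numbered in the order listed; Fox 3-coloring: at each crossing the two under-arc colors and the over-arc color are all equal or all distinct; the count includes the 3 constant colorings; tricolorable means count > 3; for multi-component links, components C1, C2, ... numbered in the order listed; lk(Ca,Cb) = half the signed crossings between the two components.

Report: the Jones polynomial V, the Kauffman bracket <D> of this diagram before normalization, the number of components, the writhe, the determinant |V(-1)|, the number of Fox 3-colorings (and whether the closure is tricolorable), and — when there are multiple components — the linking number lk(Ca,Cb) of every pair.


V(q) = q^(-3/2) - q^(-1/2) - q^(3/2) - q^(7/2)
bracket: A^-11 + A^-3 + A^5 - A^9, w = +1
2 components, writhe +1, over 9 crossings
lk(C1,C2) = +2
det 4, colorings 3 of 3^9 — not tricolorable
observation: the 1 component pair carries total linking +2


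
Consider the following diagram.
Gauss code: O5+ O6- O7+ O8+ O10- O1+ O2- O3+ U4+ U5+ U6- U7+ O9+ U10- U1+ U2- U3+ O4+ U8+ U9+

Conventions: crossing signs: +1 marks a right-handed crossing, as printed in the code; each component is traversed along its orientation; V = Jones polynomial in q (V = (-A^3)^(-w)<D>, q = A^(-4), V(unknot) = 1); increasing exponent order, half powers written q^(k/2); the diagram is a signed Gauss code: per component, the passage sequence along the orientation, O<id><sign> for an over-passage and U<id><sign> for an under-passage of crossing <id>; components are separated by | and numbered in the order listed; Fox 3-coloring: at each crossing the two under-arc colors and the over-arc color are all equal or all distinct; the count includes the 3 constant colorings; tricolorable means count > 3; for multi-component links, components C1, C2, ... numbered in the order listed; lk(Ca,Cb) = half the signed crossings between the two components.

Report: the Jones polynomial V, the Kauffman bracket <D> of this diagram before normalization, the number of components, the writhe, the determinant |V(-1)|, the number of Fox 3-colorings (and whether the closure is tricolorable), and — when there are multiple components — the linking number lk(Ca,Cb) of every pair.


Jones polynomial: V(q) = q + q^3 - q^4
<D> = -A^-4 + 1 + A^8; writhe +4
components 1, writhe +4 (10 crossings)
3-colorings: 9 of 3^10, det 3 — tricolorable
note: det 3 = |V(-1)|; divisible by 3, so tricolorable


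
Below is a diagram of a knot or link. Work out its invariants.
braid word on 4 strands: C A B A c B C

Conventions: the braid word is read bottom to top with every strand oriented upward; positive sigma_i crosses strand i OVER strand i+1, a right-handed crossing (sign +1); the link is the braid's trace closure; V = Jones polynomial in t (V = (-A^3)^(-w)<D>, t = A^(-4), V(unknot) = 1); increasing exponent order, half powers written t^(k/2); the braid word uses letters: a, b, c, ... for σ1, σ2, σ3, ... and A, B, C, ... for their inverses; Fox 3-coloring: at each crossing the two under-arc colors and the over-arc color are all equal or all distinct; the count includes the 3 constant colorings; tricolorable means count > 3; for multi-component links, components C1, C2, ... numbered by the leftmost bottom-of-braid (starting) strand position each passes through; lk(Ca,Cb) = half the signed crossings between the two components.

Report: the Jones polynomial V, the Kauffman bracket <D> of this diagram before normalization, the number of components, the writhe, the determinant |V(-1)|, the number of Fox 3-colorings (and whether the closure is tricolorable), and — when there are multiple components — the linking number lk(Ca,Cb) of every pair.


Jones polynomial: V(t) = -t^-6 + t^-5 - t^-4 + 2t^-3 - t^-2 + t^-1
<D> = -A^-11 + A^-7 - 2A^-3 + A - A^5 + A^9; writhe -5
components 1, writhe -5 (7 crossings)
3-colorings: 3 of 3^7, det 7 — not tricolorable
note: w = -5 shifts under R1 moves; the (-A^3)^(5) factor cancels that in V
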